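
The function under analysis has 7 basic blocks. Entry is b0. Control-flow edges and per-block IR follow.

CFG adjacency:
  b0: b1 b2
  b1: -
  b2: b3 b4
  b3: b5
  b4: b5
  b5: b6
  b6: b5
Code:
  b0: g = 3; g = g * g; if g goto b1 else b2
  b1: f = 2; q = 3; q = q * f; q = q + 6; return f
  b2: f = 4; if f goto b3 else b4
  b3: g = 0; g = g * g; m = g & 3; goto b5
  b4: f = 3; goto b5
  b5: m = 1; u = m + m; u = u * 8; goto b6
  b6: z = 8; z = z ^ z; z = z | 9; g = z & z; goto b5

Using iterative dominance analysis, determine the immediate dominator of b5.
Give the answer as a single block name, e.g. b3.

idom tree: b1←b0 b2←b0 b3←b2 b4←b2 b5←b2 b6←b5
Dom∩ at merges:
  b5: preds {b3,b4,b6}: {b0,b2,b3} ∩ {b0,b2,b4} ∩ {b0,b2,b5,b6} = {b0,b2}; idom=b2

idom(b5) = b2

Answer: b2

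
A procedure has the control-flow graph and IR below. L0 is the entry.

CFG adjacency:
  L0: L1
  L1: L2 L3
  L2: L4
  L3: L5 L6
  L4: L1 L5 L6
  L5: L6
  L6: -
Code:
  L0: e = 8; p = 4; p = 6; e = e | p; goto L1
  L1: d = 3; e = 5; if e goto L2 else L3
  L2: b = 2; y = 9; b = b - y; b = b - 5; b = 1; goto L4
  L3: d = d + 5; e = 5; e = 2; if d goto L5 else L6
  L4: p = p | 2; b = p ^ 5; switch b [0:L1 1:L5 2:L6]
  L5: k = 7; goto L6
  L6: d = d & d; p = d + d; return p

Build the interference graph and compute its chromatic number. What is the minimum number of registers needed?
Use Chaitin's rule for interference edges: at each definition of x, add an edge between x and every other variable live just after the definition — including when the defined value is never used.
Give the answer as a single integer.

Per-block:
  L0 def {e,p} use ∅
  L1 def {d,e} use ∅
  L2 def {b,y} use ∅
  L3 def {d,e} use {d}
  L4 def {b,p} use {p}
  L5 def {k} use ∅
  L6 def {d,p} use {d}

Live sets:
  L0 li=∅ lo={p}
  L1 li={p} lo={d,p}
  L2 li={d,p} lo={d,p}
  L3 li={d} lo={d}
  L4 li={d,p} lo={d,p}
  L5 li={d} lo={d}
  L6 li={d} lo=∅

Conflict graph:
  b — {d,p,y}
  d — {b,e,k,p,y}
  e — {d,p}
  k — {d}
  p — {b,d,e,y}
  y — {b,d,p}

Registers:
  lower bound: {b,d,p,y} mutually conflict ⇒ χ ≥ 4
  4-colouring: R0={d}  R1={k,p}  R2={b,e}  R3={y}
  χ = 4

Answer: 4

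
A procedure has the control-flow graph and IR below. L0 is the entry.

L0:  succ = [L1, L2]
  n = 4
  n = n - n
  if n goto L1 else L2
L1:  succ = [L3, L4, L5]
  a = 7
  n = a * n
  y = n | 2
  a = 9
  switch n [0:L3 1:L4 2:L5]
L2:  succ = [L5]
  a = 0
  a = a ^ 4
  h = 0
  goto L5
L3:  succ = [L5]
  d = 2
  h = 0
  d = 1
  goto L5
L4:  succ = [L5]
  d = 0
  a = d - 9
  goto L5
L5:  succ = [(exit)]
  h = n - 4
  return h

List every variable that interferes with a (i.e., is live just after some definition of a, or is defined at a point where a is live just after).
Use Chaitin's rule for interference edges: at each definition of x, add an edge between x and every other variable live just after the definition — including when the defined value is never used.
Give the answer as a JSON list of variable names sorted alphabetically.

Answer: ["n"]

Derivation:
def/use:
  L0: {n} / ∅
  L1: {a,n,y} / {n}
  L2: {a,h} / ∅
  L3: {d,h} / ∅
  L4: {a,d} / ∅
  L5: {h} / {n}

Live sets:
  live L0: ∅→{n}
  live L1: {n}→{n}
  live L2: {n}→{n}
  live L3: {n}→{n}
  live L4: {n}→{n}
  live L5: {n}→∅

Interfere edges:
  a — {n}
  d — {n}
  h — {n}
  n — {a,d,h,y}
  y — {n}

N(a) = ["n"]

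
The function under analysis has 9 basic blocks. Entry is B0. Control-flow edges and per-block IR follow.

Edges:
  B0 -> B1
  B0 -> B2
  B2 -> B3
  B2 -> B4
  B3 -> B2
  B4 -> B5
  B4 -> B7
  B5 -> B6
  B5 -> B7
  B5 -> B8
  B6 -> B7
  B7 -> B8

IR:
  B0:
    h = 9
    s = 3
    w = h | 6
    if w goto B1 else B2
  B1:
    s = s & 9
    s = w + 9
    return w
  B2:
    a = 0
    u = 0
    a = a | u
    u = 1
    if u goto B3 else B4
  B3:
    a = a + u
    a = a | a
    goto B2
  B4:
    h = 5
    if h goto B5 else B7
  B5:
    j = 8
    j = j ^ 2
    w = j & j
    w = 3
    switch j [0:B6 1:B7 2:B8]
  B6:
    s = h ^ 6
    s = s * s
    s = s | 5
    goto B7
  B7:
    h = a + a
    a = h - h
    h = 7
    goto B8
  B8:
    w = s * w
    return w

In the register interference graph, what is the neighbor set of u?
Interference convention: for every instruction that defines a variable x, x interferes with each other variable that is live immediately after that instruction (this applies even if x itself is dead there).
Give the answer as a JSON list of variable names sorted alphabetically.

def/use:
  B0: def={h,s,w} ue=∅
  B1: def={s} ue={s,w}
  B2: def={a,u} ue=∅
  B3: def={a} ue={a,u}
  B4: def={h} ue=∅
  B5: def={j,w} ue=∅
  B6: def={s} ue={h}
  B7: def={a,h} ue={a}
  B8: def={w} ue={s,w}

Liveness:
  live B0: ∅→{s,w}
  live B1: {s,w}→∅
  live B2: {s,w}→{a,s,u,w}
  live B3: {a,s,u,w}→{s,w}
  live B4: {a,s,w}→{a,h,s,w}
  live B5: {a,h,s}→{a,h,s,w}
  live B6: {a,h,w}→{a,s,w}
  live B7: {a,s,w}→{s,w}
  live B8: {s,w}→∅

Conflict graph:
  a: {h,j,s,u,w}
  h: {a,j,s,w}
  j: {a,h,s,w}
  s: {a,h,j,u,w}
  u: {a,s,w}
  w: {a,h,j,s,u}

N(u) = ["a", "s", "w"]

Answer: ["a", "s", "w"]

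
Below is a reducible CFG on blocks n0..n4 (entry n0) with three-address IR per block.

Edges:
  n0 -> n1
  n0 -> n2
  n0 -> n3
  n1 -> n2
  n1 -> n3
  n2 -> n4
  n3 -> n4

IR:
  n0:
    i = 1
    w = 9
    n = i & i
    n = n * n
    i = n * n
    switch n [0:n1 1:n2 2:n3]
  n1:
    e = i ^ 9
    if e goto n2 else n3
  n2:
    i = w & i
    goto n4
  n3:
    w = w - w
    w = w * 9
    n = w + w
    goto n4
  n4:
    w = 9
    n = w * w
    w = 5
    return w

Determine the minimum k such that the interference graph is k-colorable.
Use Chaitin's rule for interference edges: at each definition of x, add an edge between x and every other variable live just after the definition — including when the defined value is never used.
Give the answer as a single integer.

Answer: 3

Analysis:
Per-block:
  n0 def {i,n,w} use ∅
  n1 def {e} use {i}
  n2 def {i} use {i,w}
  n3 def {n,w} use {w}
  n4 def {n,w} use ∅

Liveness:
  n0 li=∅ lo={i,w}
  n1 li={i,w} lo={i,w}
  n2 li={i,w} lo=∅
  n3 li={w} lo=∅
  n4 li=∅ lo=∅

Interfere edges:
  e: {i,w}
  i: {e,n,w}
  n: {i,w}
  w: {e,i,n}

Colouring:
  {e,i,w} pairwise interfere (3-clique) ⇒ χ ≥ 3
  assign e→r2 i→r0 n→r2 w→r1 — no edge inside a register ⇒ χ ≤ 3
  χ = 3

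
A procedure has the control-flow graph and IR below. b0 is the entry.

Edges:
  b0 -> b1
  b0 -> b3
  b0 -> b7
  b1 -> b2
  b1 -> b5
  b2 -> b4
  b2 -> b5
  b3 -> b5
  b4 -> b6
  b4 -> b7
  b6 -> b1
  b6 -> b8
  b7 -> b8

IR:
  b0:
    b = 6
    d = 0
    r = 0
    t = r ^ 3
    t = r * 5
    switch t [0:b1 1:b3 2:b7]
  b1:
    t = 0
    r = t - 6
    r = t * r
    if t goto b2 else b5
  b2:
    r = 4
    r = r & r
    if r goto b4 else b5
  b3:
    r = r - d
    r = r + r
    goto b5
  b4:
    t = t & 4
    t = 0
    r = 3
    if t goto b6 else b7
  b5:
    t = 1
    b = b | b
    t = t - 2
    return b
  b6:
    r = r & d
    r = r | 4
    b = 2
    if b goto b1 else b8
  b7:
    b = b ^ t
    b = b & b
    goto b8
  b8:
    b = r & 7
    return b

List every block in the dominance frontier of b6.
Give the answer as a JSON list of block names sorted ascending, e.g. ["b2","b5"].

Answer: ["b1", "b8"]

Working:
idom tree: b1←b0 b2←b1 b3←b0 b4←b2 b5←b0 b6←b4 b7←b0 b8←b0
Dom∩ at merges:
  b1: preds {b0,b6}: {b0} ∩ {b0,b1,b2,b4,b6} = {b0}; idom=b0
  b5: preds {b1,b2,b3}: {b0,b1} ∩ {b0,b1,b2} ∩ {b0,b3} = {b0}; idom=b0
  b7: preds {b0,b4}: {b0} ∩ {b0,b1,b2,b4} = {b0}; idom=b0
  b8: preds {b6,b7}: {b0,b1,b2,b4,b6} ∩ {b0,b7} = {b0}; idom=b0

DF derivation:
  b1←b0: walk · to b0
  b1←b6: walk b6→b4→b2→b1 to b0
  b5←b1: walk b1 to b0
  b5←b2: walk b2→b1 to b0
  b5←b3: walk b3 to b0
  b7←b0: walk · to b0
  b7←b4: walk b4→b2→b1 to b0
  b8←b6: walk b6→b4→b2→b1 to b0
  b8←b7: walk b7 to b0
  b0 → ∅
  b1 → {b1,b5,b7,b8}
  b2 → {b1,b5,b7,b8}
  b3 → {b5}
  b4 → {b1,b7,b8}
  b5 → ∅
  b6 → {b1,b8}
  b7 → {b8}
  b8 → ∅

DF(b6) = ["b1", "b8"]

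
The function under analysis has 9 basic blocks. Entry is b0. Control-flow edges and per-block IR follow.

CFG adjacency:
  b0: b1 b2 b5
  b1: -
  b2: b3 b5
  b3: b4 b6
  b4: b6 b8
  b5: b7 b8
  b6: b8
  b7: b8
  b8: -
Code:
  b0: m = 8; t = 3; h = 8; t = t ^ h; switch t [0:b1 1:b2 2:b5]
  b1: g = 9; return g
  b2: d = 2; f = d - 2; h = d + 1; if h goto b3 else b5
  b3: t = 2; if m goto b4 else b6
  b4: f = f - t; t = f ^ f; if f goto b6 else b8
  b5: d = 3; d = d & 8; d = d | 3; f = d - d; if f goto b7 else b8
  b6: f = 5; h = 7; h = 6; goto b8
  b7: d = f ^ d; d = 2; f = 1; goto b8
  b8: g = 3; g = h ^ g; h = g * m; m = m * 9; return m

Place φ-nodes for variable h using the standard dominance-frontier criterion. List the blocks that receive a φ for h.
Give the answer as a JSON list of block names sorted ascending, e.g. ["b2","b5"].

Answer: ["b5", "b8"]

Analysis:
idom tree: b1←b0 b2←b0 b3←b2 b4←b3 b5←b0 b6←b3 b7←b5 b8←b0
Dom at joins:
  b5: preds {b0,b2}: {b0} ∩ {b0,b2} = {b0}; idom=b0
  b6: preds {b3,b4}: {b0,b2,b3} ∩ {b0,b2,b3,b4} = {b0,b2,b3}; idom=b3
  b8: preds {b4,b5,b6,b7}: {b0,b2,b3,b4} ∩ {b0,b5} ∩ {b0,b2,b3,b6} ∩ {b0,b5,b7} = {b0}; idom=b0

DF derivation:
  join b5 pred b0: · stop@b0
  join b5 pred b2: b2 stop@b0
  join b6 pred b3: · stop@b3
  join b6 pred b4: b4 stop@b3
  join b8 pred b4: b4→b3→b2 stop@b0
  join b8 pred b5: b5 stop@b0
  join b8 pred b6: b6→b3→b2 stop@b0
  join b8 pred b7: b7→b5 stop@b0
  DF(b0)=∅
  DF(b1)=∅
  DF(b2)={b5,b8}
  DF(b3)={b8}
  DF(b4)={b6,b8}
  DF(b5)={b8}
  DF(b6)={b8}
  DF(b7)={b8}
  DF(b8)=∅

φ for h: defs {b0,b2,b6,b8}
  DF⁺ = {b5,b8}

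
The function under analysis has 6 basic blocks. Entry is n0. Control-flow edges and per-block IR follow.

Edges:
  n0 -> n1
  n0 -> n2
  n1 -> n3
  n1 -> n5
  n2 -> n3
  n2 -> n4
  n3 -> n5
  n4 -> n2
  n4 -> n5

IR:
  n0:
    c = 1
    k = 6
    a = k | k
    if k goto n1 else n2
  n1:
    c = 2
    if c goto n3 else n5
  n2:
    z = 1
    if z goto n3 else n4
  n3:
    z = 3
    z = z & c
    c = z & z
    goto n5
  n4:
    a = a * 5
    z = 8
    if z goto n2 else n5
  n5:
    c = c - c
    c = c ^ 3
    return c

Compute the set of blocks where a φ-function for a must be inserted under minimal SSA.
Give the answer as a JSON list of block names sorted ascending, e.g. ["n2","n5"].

idom tree: n1←n0 n2←n0 n3←n0 n4←n2 n5←n0
Dom∩ at merges:
  n2: preds {n0,n4}: {n0} ∩ {n0,n2,n4} = {n0}; idom=n0
  n3: preds {n1,n2}: {n0,n1} ∩ {n0,n2} = {n0}; idom=n0
  n5: preds {n1,n3,n4}: {n0,n1} ∩ {n0,n3} ∩ {n0,n2,n4} = {n0}; idom=n0

DF derivation:
  join n2 pred n0: · stop@n0
  join n2 pred n4: n4→n2 stop@n0
  join n3 pred n1: n1 stop@n0
  join n3 pred n2: n2 stop@n0
  join n5 pred n1: n1 stop@n0
  join n5 pred n3: n3 stop@n0
  join n5 pred n4: n4→n2 stop@n0
  n0 → ∅
  n1 → {n3,n5}
  n2 → {n2,n3,n5}
  n3 → {n5}
  n4 → {n2,n5}
  n5 → ∅

φ for a: defs {n0,n4}
  DF⁺ = {n2,n3,n5}

Answer: ["n2", "n3", "n5"]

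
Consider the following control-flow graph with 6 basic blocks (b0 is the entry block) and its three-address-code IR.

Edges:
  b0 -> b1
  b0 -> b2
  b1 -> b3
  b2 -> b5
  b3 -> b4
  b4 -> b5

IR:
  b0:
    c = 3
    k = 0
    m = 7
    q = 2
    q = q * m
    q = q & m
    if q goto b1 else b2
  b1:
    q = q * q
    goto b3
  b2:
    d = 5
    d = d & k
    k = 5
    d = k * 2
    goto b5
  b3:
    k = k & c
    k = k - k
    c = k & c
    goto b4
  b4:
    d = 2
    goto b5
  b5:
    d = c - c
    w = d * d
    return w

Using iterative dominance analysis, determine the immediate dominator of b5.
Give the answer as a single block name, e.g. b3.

idom tree: b1←b0 b2←b0 b3←b1 b4←b3 b5←b0
Join-block Dom:
  b5: preds {b2,b4}: {b0,b2} ∩ {b0,b1,b3,b4} = {b0}; idom=b0

idom(b5) = b0

Answer: b0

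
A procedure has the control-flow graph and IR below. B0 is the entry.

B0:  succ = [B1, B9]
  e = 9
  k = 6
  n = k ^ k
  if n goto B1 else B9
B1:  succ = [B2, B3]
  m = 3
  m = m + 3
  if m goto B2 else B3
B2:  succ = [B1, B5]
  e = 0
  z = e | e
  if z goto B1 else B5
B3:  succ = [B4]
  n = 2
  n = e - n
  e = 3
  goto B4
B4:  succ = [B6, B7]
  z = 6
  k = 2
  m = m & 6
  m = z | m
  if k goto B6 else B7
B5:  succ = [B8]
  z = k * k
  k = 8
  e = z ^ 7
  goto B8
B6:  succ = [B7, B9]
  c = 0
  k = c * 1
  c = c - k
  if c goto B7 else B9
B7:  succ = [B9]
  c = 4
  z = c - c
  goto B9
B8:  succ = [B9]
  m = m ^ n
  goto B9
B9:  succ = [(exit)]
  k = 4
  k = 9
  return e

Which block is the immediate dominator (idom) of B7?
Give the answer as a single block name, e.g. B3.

idom tree: B1←B0 B2←B1 B3←B1 B4←B3 B5←B2 B6←B4 B7←B4 B8←B5 B9←B0
Dom∩ at merges:
  B1: preds {B0,B2}: {B0} ∩ {B0,B1,B2} = {B0}; idom=B0
  B7: preds {B4,B6}: {B0,B1,B3,B4} ∩ {B0,B1,B3,B4,B6} = {B0,B1,B3,B4}; idom=B4
  B9: preds {B0,B6,B7,B8}: {B0} ∩ {B0,B1,B3,B4,B6} ∩ {B0,B1,B3,B4,B7} ∩ {B0,B1,B2,B5,B8} = {B0}; idom=B0

idom(B7) = B4

Answer: B4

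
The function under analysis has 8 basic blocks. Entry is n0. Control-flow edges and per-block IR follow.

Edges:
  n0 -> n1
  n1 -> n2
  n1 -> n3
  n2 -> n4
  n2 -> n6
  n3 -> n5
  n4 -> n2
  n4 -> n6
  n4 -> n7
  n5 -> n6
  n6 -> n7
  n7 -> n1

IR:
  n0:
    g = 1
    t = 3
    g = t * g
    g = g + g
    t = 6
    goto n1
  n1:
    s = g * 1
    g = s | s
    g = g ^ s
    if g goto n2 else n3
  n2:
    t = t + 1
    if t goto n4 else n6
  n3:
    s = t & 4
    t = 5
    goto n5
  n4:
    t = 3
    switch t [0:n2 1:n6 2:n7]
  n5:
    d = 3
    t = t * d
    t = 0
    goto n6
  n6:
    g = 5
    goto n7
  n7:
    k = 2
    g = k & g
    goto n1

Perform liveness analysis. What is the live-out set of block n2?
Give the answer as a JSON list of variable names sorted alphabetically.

Per-block:
  n0 def {g,t} use ∅
  n1 def {g,s} use {g}
  n2 def {t} use {t}
  n3 def {s,t} use {t}
  n4 def {t} use ∅
  n5 def {d,t} use {t}
  n6 def {g} use ∅
  n7 def {g,k} use {g}

Live sets:
  n0: in=∅ out={g,t}
  n1: in={g,t} out={g,t}
  n2: in={g,t} out={g,t}
  n3: in={t} out={t}
  n4: in={g} out={g,t}
  n5: in={t} out={t}
  n6: in={t} out={g,t}
  n7: in={g,t} out={g,t}

live-out(n2) = ["g", "t"]

Answer: ["g", "t"]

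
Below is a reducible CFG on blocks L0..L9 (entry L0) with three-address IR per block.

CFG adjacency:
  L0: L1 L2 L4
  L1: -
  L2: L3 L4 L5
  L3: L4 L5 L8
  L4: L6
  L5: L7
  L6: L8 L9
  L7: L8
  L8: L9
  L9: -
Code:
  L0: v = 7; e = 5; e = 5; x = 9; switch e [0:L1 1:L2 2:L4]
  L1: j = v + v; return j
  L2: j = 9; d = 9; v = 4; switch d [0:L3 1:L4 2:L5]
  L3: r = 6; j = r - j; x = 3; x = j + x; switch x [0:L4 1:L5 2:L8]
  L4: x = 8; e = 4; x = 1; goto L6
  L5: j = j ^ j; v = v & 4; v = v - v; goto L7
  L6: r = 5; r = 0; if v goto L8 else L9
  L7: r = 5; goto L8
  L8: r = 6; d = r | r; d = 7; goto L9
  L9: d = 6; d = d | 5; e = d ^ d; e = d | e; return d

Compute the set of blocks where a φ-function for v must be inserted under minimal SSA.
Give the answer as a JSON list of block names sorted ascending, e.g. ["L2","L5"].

Answer: ["L4", "L8", "L9"]

Analysis:
idom tree: L1←L0 L2←L0 L3←L2 L4←L0 L5←L2 L6←L4 L7←L5 L8←L0 L9←L0
Dom at joins:
  L4: preds {L0,L2,L3}: {L0} ∩ {L0,L2} ∩ {L0,L2,L3} = {L0}; idom=L0
  L5: preds {L2,L3}: {L0,L2} ∩ {L0,L2,L3} = {L0,L2}; idom=L2
  L8: preds {L3,L6,L7}: {L0,L2,L3} ∩ {L0,L4,L6} ∩ {L0,L2,L5,L7} = {L0}; idom=L0
  L9: preds {L6,L8}: {L0,L4,L6} ∩ {L0,L8} = {L0}; idom=L0

Frontier:
  L4←L0: walk · to L0
  L4←L2: walk L2 to L0
  L4←L3: walk L3→L2 to L0
  L5←L2: walk · to L2
  L5←L3: walk L3 to L2
  L8←L3: walk L3→L2 to L0
  L8←L6: walk L6→L4 to L0
  L8←L7: walk L7→L5→L2 to L0
  L9←L6: walk L6→L4 to L0
  L9←L8: walk L8 to L0
  DF(L0)=∅
  DF(L1)=∅
  DF(L2)={L4,L8}
  DF(L3)={L4,L5,L8}
  DF(L4)={L8,L9}
  DF(L5)={L8}
  DF(L6)={L8,L9}
  DF(L7)={L8}
  DF(L8)={L9}
  DF(L9)=∅

φ for v: defs {L0,L2,L5}
  DF⁺ = {L4,L8,L9}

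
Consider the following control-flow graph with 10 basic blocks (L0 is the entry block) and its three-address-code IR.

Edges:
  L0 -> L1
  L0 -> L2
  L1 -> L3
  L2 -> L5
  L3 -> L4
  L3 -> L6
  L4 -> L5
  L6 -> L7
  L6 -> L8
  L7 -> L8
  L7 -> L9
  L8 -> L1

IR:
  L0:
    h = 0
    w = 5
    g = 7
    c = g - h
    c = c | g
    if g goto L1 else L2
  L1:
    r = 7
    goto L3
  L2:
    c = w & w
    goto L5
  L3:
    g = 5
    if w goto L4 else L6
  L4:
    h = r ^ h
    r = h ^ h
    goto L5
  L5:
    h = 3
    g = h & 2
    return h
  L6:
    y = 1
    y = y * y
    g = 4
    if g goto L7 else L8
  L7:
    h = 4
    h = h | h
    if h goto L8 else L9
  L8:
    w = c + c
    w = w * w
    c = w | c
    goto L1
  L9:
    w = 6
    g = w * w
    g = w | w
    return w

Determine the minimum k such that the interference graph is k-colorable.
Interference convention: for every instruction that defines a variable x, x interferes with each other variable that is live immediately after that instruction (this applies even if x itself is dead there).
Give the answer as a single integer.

Per-block:
  L0: {c,g,h,w} / ∅
  L1: {r} / ∅
  L2: {c} / {w}
  L3: {g} / {w}
  L4: {h,r} / {h,r}
  L5: {g,h} / ∅
  L6: {g,y} / ∅
  L7: {h} / ∅
  L8: {c,w} / {c}
  L9: {g,w} / ∅

Liveness:
  L0 li=∅ lo={c,h,w}
  L1 li={c,h,w} lo={c,h,r,w}
  L2 li={w} lo=∅
  L3 li={c,h,r,w} lo={c,h,r}
  L4 li={h,r} lo=∅
  L5 li=∅ lo=∅
  L6 li={c,h} lo={c,h}
  L7 li={c} lo={c,h}
  L8 li={c,h} lo={c,h,w}
  L9 li=∅ lo=∅

Interfere edges:
  c: {g,h,r,w,y}
  g: {c,h,r,w}
  h: {c,g,r,w,y}
  r: {c,g,h,w}
  w: {c,g,h,r}
  y: {c,h}

Registers:
  lower bound: {c,g,h,r,w} mutually conflict ⇒ χ ≥ 5
  assign c→c0 g→c2 h→c1 r→c3 w→c4 y→c2 — no edge inside a register ⇒ χ ≤ 5
  χ = 5

Answer: 5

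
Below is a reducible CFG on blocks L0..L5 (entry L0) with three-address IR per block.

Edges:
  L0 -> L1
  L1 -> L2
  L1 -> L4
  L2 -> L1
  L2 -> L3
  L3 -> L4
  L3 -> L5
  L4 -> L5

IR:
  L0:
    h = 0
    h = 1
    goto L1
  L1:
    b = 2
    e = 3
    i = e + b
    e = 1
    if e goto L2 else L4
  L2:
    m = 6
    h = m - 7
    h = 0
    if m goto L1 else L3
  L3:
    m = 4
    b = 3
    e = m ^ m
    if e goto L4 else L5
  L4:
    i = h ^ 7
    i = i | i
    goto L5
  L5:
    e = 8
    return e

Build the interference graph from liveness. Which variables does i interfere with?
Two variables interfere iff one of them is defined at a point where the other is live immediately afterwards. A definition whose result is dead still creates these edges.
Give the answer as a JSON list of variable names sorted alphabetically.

Block summaries:
  L0: {h} / ∅
  L1: {b,e,i} / ∅
  L2: {h,m} / ∅
  L3: {b,e,m} / ∅
  L4: {i} / {h}
  L5: {e} / ∅

Live sets:
  L0 li=∅ lo={h}
  L1 li={h} lo={h}
  L2 li=∅ lo={h}
  L3 li={h} lo={h}
  L4 li={h} lo=∅
  L5 li=∅ lo=∅

Interference:
  b↔{e,h,m}
  e↔{b,h}
  h↔{b,e,i,m}
  i↔{h}
  m↔{b,h}

N(i) = ["h"]

Answer: ["h"]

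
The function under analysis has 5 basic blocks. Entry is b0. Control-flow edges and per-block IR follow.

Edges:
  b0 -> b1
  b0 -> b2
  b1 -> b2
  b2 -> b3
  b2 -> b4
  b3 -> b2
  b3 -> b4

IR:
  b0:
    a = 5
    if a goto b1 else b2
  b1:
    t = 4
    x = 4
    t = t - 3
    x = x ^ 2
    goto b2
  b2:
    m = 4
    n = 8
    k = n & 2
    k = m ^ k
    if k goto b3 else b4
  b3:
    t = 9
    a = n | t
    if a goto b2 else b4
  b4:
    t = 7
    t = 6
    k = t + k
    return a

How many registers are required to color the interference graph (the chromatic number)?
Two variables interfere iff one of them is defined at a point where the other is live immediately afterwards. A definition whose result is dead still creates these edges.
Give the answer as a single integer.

Per-block:
  b0 def {a} use ∅
  b1 def {t,x} use ∅
  b2 def {k,m,n} use ∅
  b3 def {a,t} use {n}
  b4 def {k,t} use {a,k}

Live sets:
  b0 li=∅ lo={a}
  b1 li={a} lo={a}
  b2 li={a} lo={a,k,n}
  b3 li={k,n} lo={a,k}
  b4 li={a,k} lo=∅

Interfere edges:
  a↔{k,m,n,t,x}
  k↔{a,m,n,t}
  m↔{a,k,n}
  n↔{a,k,m,t}
  t↔{a,k,n,x}
  x↔{a,t}

Registers:
  clique {a,k,m,n} ⇒ need ≥ 4
  assign a→c0 k→c1 m→c3 n→c2 t→c3 x→c1 — no edge inside a register ⇒ χ ≤ 4
  χ = 4

Answer: 4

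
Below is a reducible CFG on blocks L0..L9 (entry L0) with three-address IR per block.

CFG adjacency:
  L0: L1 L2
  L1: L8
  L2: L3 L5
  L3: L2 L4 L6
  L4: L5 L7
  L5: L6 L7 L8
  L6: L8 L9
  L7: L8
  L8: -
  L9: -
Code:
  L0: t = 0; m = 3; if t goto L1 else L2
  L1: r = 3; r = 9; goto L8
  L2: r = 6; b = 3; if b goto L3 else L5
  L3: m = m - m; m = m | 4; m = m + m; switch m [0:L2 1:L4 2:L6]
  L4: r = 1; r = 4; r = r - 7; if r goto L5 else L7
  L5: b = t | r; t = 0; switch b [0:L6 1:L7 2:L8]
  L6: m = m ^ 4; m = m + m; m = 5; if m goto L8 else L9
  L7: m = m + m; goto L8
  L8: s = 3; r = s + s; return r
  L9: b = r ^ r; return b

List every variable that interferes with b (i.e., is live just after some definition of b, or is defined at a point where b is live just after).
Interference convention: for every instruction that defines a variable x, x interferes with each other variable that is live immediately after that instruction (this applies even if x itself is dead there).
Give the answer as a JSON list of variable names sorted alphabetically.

Answer: ["m", "r", "t"]

Derivation:
Per-block:
  L0 def {m,t} use ∅
  L1 def {r} use ∅
  L2 def {b,r} use ∅
  L3 def {m} use {m}
  L4 def {r} use ∅
  L5 def {b,t} use {r,t}
  L6 def {m} use {m}
  L7 def {m} use {m}
  L8 def {r,s} use ∅
  L9 def {b} use {r}

Backward fixpoint:
  live L0: ∅→{m,t}
  live L1: ∅→∅
  live L2: {m,t}→{m,r,t}
  live L3: {m,r,t}→{m,r,t}
  live L4: {m,t}→{m,r,t}
  live L5: {m,r,t}→{m,r}
  live L6: {m,r}→{r}
  live L7: {m}→∅
  live L8: ∅→∅
  live L9: {r}→∅

Conflict graph:
  b — {m,r,t}
  m — {b,r,t}
  r — {b,m,t}
  s — ∅
  t — {b,m,r}

N(b) = ["m", "r", "t"]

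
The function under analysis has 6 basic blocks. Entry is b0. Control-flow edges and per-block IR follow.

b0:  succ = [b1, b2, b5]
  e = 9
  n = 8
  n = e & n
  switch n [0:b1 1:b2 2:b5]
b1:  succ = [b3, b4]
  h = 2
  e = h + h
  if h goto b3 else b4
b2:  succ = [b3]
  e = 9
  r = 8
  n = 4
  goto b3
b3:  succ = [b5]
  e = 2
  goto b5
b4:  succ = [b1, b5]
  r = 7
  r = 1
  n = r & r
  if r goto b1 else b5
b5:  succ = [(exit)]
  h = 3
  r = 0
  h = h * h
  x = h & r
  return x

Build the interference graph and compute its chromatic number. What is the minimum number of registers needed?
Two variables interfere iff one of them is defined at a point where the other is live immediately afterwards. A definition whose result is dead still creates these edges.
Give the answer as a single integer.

Answer: 2

Derivation:
def/use:
  b0: {e,n} / ∅
  b1: {e,h} / ∅
  b2: {e,n,r} / ∅
  b3: {e} / ∅
  b4: {n,r} / ∅
  b5: {h,r,x} / ∅

Liveness:
  b0 li=∅ lo=∅
  b1 li=∅ lo=∅
  b2 li=∅ lo=∅
  b3 li=∅ lo=∅
  b4 li=∅ lo=∅
  b5 li=∅ lo=∅

Conflict graph:
  e↔{h,n}
  h↔{e,r}
  n↔{e,r}
  r↔{h,n}
  x↔∅

Registers:
  {e,h} pairwise interfere (2-clique) ⇒ χ ≥ 2
  assign e→c0 h→c1 n→c1 r→c0 x→c0 — no edge inside a register ⇒ χ ≤ 2
  χ = 2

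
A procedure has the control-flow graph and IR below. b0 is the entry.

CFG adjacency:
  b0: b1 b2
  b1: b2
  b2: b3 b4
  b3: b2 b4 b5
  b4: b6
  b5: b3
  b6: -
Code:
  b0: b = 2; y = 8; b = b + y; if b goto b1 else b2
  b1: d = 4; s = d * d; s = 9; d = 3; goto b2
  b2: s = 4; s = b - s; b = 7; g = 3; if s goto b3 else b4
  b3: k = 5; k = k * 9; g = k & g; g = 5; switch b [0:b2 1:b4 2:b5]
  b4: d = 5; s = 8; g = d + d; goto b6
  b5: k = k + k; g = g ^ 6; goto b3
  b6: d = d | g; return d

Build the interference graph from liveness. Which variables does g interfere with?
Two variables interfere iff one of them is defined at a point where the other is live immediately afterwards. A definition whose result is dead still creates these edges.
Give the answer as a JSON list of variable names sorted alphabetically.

def/use:
  b0 def {b,y} use ∅
  b1 def {d,s} use ∅
  b2 def {b,g,s} use {b}
  b3 def {g,k} use {b,g}
  b4 def {d,g,s} use ∅
  b5 def {g,k} use {g,k}
  b6 def {d} use {d,g}

Backward fixpoint:
  live b0: ∅→{b}
  live b1: {b}→{b}
  live b2: {b}→{b,g}
  live b3: {b,g}→{b,g,k}
  live b4: ∅→{d,g}
  live b5: {b,g,k}→{b,g}
  live b6: {d,g}→∅

Interference:
  b: {d,g,k,s,y}
  d: {b,g,s}
  g: {b,d,k,s}
  k: {b,g}
  s: {b,d,g}
  y: {b}

N(g) = ["b", "d", "k", "s"]

Answer: ["b", "d", "k", "s"]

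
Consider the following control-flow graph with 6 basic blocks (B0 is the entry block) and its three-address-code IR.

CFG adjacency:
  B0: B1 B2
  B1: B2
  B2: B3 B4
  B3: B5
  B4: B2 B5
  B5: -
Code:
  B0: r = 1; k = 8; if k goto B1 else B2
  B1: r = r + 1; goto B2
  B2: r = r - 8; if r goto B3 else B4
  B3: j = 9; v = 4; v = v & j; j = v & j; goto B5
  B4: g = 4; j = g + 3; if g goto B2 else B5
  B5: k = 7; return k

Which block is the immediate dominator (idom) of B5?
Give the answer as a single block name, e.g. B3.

idom tree: B1←B0 B2←B0 B3←B2 B4←B2 B5←B2
Dom at joins:
  B2: preds {B0,B1,B4}: {B0} ∩ {B0,B1} ∩ {B0,B2,B4} = {B0}; idom=B0
  B5: preds {B3,B4}: {B0,B2,B3} ∩ {B0,B2,B4} = {B0,B2}; idom=B2

idom(B5) = B2

Answer: B2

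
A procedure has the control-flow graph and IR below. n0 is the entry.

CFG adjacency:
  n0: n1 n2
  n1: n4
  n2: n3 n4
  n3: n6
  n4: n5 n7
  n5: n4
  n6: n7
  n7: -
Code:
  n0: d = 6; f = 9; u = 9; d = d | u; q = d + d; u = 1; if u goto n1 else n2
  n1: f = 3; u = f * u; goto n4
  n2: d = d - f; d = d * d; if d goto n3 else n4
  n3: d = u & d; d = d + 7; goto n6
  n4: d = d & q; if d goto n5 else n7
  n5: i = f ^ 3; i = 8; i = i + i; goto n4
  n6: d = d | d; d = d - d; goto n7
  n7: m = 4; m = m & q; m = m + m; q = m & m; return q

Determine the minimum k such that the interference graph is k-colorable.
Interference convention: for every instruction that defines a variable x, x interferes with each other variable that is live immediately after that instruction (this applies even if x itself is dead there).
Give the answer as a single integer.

Answer: 4

Analysis:
Per-block:
  n0 def {d,f,q,u} use ∅
  n1 def {f,u} use {u}
  n2 def {d} use {d,f}
  n3 def {d} use {d,u}
  n4 def {d} use {d,q}
  n5 def {i} use {f}
  n6 def {d} use {d}
  n7 def {m,q} use {q}

Backward fixpoint:
  n0 li=∅ lo={d,f,q,u}
  n1 li={d,q,u} lo={d,f,q}
  n2 li={d,f,q,u} lo={d,f,q,u}
  n3 li={d,q,u} lo={d,q}
  n4 li={d,f,q} lo={d,f,q}
  n5 li={d,f,q} lo={d,f,q}
  n6 li={d,q} lo={q}
  n7 li={q} lo=∅

Interference:
  d↔{f,i,q,u}
  f↔{d,i,q,u}
  i↔{d,f,q}
  m↔{q}
  q↔{d,f,i,m,u}
  u↔{d,f,q}

Registers:
  {d,f,i,q} pairwise interfere (4-clique) ⇒ χ ≥ 4
  assign d→c1 f→c2 i→c3 m→c1 q→c0 u→c3 — no edge inside a register ⇒ χ ≤ 4
  χ = 4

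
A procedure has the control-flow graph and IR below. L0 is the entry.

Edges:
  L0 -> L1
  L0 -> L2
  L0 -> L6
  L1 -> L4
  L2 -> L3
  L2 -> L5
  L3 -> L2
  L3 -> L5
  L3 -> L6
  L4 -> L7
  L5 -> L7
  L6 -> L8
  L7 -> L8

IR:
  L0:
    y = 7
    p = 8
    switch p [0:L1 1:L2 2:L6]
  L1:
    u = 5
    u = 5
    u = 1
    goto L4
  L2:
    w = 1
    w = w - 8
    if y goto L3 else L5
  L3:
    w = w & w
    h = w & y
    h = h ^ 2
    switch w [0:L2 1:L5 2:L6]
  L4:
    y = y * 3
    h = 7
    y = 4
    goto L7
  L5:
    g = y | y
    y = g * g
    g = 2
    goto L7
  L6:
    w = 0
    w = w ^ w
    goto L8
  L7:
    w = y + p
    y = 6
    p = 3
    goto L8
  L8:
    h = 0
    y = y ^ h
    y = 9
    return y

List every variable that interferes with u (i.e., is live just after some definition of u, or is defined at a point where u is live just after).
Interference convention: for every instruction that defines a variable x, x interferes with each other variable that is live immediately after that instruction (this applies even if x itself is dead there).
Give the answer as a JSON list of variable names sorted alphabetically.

Answer: ["p", "y"]

Derivation:
def/use:
  L0: {p,y} / ∅
  L1: {u} / ∅
  L2: {w} / {y}
  L3: {h,w} / {w,y}
  L4: {h,y} / {y}
  L5: {g,y} / {y}
  L6: {w} / ∅
  L7: {p,w,y} / {p,y}
  L8: {h,y} / {y}

Live sets:
  L0: in=∅ out={p,y}
  L1: in={p,y} out={p,y}
  L2: in={p,y} out={p,w,y}
  L3: in={p,w,y} out={p,y}
  L4: in={p,y} out={p,y}
  L5: in={p,y} out={p,y}
  L6: in={y} out={y}
  L7: in={p,y} out={y}
  L8: in={y} out=∅

Interfere edges:
  g — {p,y}
  h — {p,w,y}
  p — {g,h,u,w,y}
  u — {p,y}
  w — {h,p,y}
  y — {g,h,p,u,w}

N(u) = ["p", "y"]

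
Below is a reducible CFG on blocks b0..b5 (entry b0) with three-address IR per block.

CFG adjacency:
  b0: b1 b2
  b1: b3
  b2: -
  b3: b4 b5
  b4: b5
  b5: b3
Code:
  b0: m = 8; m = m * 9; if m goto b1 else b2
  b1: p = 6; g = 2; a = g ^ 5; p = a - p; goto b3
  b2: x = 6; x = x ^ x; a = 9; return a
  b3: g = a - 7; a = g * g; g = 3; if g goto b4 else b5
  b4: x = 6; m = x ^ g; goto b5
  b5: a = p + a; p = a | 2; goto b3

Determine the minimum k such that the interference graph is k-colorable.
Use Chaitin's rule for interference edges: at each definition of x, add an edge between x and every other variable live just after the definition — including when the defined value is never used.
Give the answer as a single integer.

Answer: 4

Working:
def/use:
  b0: def={m} ue=∅
  b1: def={a,g,p} ue=∅
  b2: def={a,x} ue=∅
  b3: def={a,g} ue={a}
  b4: def={m,x} ue={g}
  b5: def={a,p} ue={a,p}

Live sets:
  b0 li=∅ lo=∅
  b1 li=∅ lo={a,p}
  b2 li=∅ lo=∅
  b3 li={a,p} lo={a,g,p}
  b4 li={a,g,p} lo={a,p}
  b5 li={a,p} lo={a,p}

Interfere edges:
  a — {g,m,p,x}
  g — {a,p,x}
  m — {a,p}
  p — {a,g,m,x}
  x — {a,g,p}

Colouring:
  lower bound: {a,g,p,x} mutually conflict ⇒ χ ≥ 4
  assign a→c0 g→c2 m→c2 p→c1 x→c3 — no edge inside a register ⇒ χ ≤ 4
  χ = 4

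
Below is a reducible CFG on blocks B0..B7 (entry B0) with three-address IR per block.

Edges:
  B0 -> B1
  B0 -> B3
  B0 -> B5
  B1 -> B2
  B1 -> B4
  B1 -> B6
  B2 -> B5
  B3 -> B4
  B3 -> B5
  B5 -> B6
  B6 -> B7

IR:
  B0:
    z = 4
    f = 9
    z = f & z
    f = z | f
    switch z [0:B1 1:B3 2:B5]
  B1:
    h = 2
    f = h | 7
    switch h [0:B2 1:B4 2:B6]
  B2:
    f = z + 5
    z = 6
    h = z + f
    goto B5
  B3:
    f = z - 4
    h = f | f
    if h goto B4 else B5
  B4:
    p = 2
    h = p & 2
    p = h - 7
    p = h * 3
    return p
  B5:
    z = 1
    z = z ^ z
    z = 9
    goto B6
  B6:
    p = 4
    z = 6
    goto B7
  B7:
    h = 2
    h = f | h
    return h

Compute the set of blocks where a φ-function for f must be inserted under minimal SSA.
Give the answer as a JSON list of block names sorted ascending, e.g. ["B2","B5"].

Answer: ["B4", "B5", "B6"]

Analysis:
idom tree: B1←B0 B2←B1 B3←B0 B4←B0 B5←B0 B6←B0 B7←B6
Dom at joins:
  B4: preds {B1,B3}: {B0,B1} ∩ {B0,B3} = {B0}; idom=B0
  B5: preds {B0,B2,B3}: {B0} ∩ {B0,B1,B2} ∩ {B0,B3} = {B0}; idom=B0
  B6: preds {B1,B5}: {B0,B1} ∩ {B0,B5} = {B0}; idom=B0

DF walk-up:
  join B4 pred B1: B1 stop@B0
  join B4 pred B3: B3 stop@B0
  join B5 pred B0: · stop@B0
  join B5 pred B2: B2→B1 stop@B0
  join B5 pred B3: B3 stop@B0
  join B6 pred B1: B1 stop@B0
  join B6 pred B5: B5 stop@B0
  B0: DF=∅
  B1: DF={B4,B5,B6}
  B2: DF={B5}
  B3: DF={B4,B5}
  B4: DF=∅
  B5: DF={B6}
  B6: DF=∅
  B7: DF=∅

φ for f: defs {B0,B1,B2,B3}
  DF⁺ = {B4,B5,B6}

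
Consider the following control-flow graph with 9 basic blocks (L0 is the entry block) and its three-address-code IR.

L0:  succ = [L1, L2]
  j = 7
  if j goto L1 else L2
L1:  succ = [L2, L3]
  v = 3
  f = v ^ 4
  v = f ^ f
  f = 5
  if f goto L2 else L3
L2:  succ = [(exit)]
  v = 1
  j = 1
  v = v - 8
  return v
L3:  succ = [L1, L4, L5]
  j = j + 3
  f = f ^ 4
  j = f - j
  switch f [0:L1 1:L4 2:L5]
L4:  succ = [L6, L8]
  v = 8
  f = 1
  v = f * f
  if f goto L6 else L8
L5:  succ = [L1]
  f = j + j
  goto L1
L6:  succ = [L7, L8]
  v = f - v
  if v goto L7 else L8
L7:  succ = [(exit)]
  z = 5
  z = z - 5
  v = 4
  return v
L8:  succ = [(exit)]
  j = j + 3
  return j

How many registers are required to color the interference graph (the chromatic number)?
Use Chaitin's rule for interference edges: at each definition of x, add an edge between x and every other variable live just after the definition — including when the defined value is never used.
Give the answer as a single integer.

Per-block:
  L0 def {j} use ∅
  L1 def {f,v} use ∅
  L2 def {j,v} use ∅
  L3 def {f,j} use {f,j}
  L4 def {f,v} use ∅
  L5 def {f} use {j}
  L6 def {v} use {f,v}
  L7 def {v,z} use ∅
  L8 def {j} use {j}

Backward fixpoint:
  L0: in=∅ out={j}
  L1: in={j} out={f,j}
  L2: in=∅ out=∅
  L3: in={f,j} out={j}
  L4: in={j} out={f,j,v}
  L5: in={j} out={j}
  L6: in={f,j,v} out={j}
  L7: in=∅ out=∅
  L8: in={j} out=∅

Conflict graph:
  f↔{j,v}
  j↔{f,v}
  v↔{f,j}
  z↔∅

Colouring:
  lower bound: {f,j,v} mutually conflict ⇒ χ ≥ 3
  3-colouring: R0={f,z}  R1={j}  R2={v}
  χ = 3

Answer: 3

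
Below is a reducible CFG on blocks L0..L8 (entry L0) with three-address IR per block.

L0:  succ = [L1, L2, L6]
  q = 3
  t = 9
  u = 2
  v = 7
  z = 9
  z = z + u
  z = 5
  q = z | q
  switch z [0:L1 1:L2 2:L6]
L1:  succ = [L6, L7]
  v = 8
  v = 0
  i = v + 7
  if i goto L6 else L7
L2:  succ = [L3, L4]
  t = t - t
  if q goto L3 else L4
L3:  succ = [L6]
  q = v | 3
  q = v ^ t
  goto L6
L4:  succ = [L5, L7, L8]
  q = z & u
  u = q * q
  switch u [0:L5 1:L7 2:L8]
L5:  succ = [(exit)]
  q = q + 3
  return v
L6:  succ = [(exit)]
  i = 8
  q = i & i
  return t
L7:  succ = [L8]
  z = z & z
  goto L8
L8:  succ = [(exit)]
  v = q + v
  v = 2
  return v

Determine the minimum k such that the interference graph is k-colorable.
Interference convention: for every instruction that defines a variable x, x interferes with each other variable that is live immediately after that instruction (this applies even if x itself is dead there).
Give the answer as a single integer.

Answer: 5

Analysis:
Block summaries:
  L0: def={q,t,u,v,z} ue=∅
  L1: def={i,v} ue=∅
  L2: def={t} ue={q,t}
  L3: def={q} ue={t,v}
  L4: def={q,u} ue={u,z}
  L5: def={q} ue={q,v}
  L6: def={i,q} ue={t}
  L7: def={z} ue={z}
  L8: def={v} ue={q,v}

Liveness:
  L0 li=∅ lo={q,t,u,v,z}
  L1 li={q,t,z} lo={q,t,v,z}
  L2 li={q,t,u,v,z} lo={t,u,v,z}
  L3 li={t,v} lo={t}
  L4 li={u,v,z} lo={q,v,z}
  L5 li={q,v} lo=∅
  L6 li={t} lo=∅
  L7 li={q,v,z} lo={q,v}
  L8 li={q,v} lo=∅

Conflict graph:
  i — {q,t,v,z}
  q — {i,t,u,v,z}
  t — {i,q,u,v,z}
  u — {q,t,v,z}
  v — {i,q,t,u,z}
  z — {i,q,t,u,v}

Chromatic number:
  clique {i,q,t,v,z} ⇒ need ≥ 5
  assign i→c4 q→c0 t→c1 u→c4 v→c2 z→c3 — no edge inside a register ⇒ χ ≤ 5
  χ = 5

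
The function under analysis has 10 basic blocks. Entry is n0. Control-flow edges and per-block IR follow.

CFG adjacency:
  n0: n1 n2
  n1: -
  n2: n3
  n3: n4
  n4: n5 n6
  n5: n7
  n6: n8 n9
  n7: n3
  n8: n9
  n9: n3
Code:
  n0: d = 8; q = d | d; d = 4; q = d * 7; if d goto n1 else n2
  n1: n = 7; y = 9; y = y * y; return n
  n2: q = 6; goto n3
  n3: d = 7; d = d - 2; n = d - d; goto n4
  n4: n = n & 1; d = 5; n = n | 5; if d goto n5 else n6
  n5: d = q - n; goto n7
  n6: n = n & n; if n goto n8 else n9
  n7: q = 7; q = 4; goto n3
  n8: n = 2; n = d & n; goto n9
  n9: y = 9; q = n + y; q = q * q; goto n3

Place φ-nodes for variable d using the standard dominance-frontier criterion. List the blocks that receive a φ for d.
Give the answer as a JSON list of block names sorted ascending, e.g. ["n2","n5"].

Answer: ["n3"]

Derivation:
idom tree: n1←n0 n2←n0 n3←n2 n4←n3 n5←n4 n6←n4 n7←n5 n8←n6 n9←n6
Join-block Dom:
  n3: preds {n2,n7,n9}: {n0,n2} ∩ {n0,n2,n3,n4,n5,n7} ∩ {n0,n2,n3,n4,n6,n9} = {n0,n2}; idom=n2
  n9: preds {n6,n8}: {n0,n2,n3,n4,n6} ∩ {n0,n2,n3,n4,n6,n8} = {n0,n2,n3,n4,n6}; idom=n6

DF derivation:
  n3←n2: walk · to n2
  n3←n7: walk n7→n5→n4→n3 to n2
  n3←n9: walk n9→n6→n4→n3 to n2
  n9←n6: walk · to n6
  n9←n8: walk n8 to n6
  n0 → ∅
  n1 → ∅
  n2 → ∅
  n3 → {n3}
  n4 → {n3}
  n5 → {n3}
  n6 → {n3}
  n7 → {n3}
  n8 → {n9}
  n9 → {n3}

φ for d: defs {n0,n3,n4,n5}
  DF⁺ = {n3}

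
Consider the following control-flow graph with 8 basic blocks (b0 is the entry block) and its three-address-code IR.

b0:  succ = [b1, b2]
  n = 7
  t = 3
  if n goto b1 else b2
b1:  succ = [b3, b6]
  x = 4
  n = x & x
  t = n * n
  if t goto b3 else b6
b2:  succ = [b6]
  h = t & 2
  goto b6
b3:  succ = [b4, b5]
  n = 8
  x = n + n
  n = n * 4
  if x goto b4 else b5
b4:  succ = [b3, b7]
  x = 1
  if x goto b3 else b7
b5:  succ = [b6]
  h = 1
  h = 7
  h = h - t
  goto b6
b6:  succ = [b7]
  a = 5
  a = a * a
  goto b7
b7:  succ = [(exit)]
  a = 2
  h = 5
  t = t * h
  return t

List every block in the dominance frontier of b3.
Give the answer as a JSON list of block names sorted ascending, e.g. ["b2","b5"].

idom tree: b1←b0 b2←b0 b3←b1 b4←b3 b5←b3 b6←b0 b7←b0
Dom∩ at merges:
  b3: preds {b1,b4}: {b0,b1} ∩ {b0,b1,b3,b4} = {b0,b1}; idom=b1
  b6: preds {b1,b2,b5}: {b0,b1} ∩ {b0,b2} ∩ {b0,b1,b3,b5} = {b0}; idom=b0
  b7: preds {b4,b6}: {b0,b1,b3,b4} ∩ {b0,b6} = {b0}; idom=b0

DF walk-up:
  b3←b1: walk · to b1
  b3←b4: walk b4→b3 to b1
  b6←b1: walk b1 to b0
  b6←b2: walk b2 to b0
  b6←b5: walk b5→b3→b1 to b0
  b7←b4: walk b4→b3→b1 to b0
  b7←b6: walk b6 to b0
  DF(b0)=∅
  DF(b1)={b6,b7}
  DF(b2)={b6}
  DF(b3)={b3,b6,b7}
  DF(b4)={b3,b7}
  DF(b5)={b6}
  DF(b6)={b7}
  DF(b7)=∅

DF(b3) = ["b3", "b6", "b7"]

Answer: ["b3", "b6", "b7"]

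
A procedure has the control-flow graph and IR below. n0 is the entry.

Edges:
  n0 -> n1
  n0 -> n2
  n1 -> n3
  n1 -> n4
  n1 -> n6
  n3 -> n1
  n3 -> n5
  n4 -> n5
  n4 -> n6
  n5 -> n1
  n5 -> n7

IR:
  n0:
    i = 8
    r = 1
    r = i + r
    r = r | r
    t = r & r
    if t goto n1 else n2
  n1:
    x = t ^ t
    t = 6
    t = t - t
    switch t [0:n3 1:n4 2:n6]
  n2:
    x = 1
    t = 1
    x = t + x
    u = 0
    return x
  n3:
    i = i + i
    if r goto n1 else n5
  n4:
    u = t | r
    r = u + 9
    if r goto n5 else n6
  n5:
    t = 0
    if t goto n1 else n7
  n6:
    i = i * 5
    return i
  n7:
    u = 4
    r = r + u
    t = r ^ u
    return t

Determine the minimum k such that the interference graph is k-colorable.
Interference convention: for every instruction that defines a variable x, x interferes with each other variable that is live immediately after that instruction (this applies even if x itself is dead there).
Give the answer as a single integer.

Per-block:
  n0: def={i,r,t} ue=∅
  n1: def={t,x} ue={t}
  n2: def={t,u,x} ue=∅
  n3: def={i} ue={i,r}
  n4: def={r,u} ue={r,t}
  n5: def={t} ue=∅
  n6: def={i} ue={i}
  n7: def={r,t,u} ue={r}

Liveness:
  live n0: ∅→{i,r,t}
  live n1: {i,r,t}→{i,r,t}
  live n2: ∅→∅
  live n3: {i,r,t}→{i,r,t}
  live n4: {i,r,t}→{i,r}
  live n5: {i,r}→{i,r,t}
  live n6: {i}→∅
  live n7: {r}→∅

Interfere edges:
  i — {r,t,u,x}
  r — {i,t,u,x}
  t — {i,r,x}
  u — {i,r,x}
  x — {i,r,t,u}

Chromatic number:
  {i,r,t,x} pairwise interfere (4-clique) ⇒ χ ≥ 4
  4-colouring: R0={i}  R1={r}  R2={x}  R3={t,u}
  χ = 4

Answer: 4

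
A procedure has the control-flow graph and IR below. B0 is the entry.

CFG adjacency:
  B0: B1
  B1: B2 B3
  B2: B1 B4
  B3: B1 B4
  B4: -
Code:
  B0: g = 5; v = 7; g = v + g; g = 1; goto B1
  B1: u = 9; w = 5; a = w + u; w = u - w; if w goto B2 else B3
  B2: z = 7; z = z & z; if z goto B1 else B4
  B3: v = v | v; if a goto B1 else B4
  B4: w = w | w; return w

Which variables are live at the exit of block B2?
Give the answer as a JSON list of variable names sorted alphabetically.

Per-block:
  B0 def {g,v} use ∅
  B1 def {a,u,w} use ∅
  B2 def {z} use ∅
  B3 def {v} use {a,v}
  B4 def {w} use {w}

Liveness:
  B0 li=∅ lo={v}
  B1 li={v} lo={a,v,w}
  B2 li={v,w} lo={v,w}
  B3 li={a,v,w} lo={v,w}
  B4 li={w} lo=∅

live-out(B2) = ["v", "w"]

Answer: ["v", "w"]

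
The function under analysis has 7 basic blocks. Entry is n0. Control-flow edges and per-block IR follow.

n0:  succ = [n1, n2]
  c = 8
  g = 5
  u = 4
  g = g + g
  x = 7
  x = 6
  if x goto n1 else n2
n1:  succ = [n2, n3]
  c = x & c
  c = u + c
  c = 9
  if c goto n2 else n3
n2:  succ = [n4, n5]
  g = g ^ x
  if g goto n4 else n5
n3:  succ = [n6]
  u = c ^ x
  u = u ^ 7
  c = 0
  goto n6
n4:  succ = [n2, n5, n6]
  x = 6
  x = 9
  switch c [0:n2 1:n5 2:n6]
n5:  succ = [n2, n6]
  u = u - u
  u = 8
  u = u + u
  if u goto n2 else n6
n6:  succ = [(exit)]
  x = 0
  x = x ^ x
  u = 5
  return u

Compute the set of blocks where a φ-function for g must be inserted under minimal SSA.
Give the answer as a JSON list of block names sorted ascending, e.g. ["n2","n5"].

idom tree: n1←n0 n2←n0 n3←n1 n4←n2 n5←n2 n6←n0
Dom at joins:
  n2: preds {n0,n1,n4,n5}: {n0} ∩ {n0,n1} ∩ {n0,n2,n4} ∩ {n0,n2,n5} = {n0}; idom=n0
  n5: preds {n2,n4}: {n0,n2} ∩ {n0,n2,n4} = {n0,n2}; idom=n2
  n6: preds {n3,n4,n5}: {n0,n1,n3} ∩ {n0,n2,n4} ∩ {n0,n2,n5} = {n0}; idom=n0

DF walk-up:
  n2←n0: walk · to n0
  n2←n1: walk n1 to n0
  n2←n4: walk n4→n2 to n0
  n2←n5: walk n5→n2 to n0
  n5←n2: walk · to n2
  n5←n4: walk n4 to n2
  n6←n3: walk n3→n1 to n0
  n6←n4: walk n4→n2 to n0
  n6←n5: walk n5→n2 to n0
  DF(n0)=∅
  DF(n1)={n2,n6}
  DF(n2)={n2,n6}
  DF(n3)={n6}
  DF(n4)={n2,n5,n6}
  DF(n5)={n2,n6}
  DF(n6)=∅

φ for g: defs {n0,n2}
  DF⁺ = {n2,n6}

Answer: ["n2", "n6"]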